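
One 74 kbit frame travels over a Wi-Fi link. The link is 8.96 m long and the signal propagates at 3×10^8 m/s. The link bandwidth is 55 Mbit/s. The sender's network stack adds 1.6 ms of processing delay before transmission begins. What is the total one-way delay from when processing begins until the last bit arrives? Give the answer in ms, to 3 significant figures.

2.95 ms

L = 74000 bits.
Transmission delay = L/R = 74000 / 55000000 = 1.34545 ms.
Propagation delay = d/s = 8.96 m / 300000000 m/s = 2.98667e-05 ms.
Plus processing delay 1.6 ms = 1.6 ms.
Total = 2.95 ms.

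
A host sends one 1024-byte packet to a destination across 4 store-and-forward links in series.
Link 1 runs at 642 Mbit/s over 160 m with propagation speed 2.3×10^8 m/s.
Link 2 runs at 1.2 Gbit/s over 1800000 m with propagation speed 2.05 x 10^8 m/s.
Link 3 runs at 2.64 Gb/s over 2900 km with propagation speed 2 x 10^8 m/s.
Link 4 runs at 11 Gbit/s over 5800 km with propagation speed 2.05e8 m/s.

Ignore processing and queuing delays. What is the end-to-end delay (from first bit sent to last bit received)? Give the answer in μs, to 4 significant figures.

51600 μs

L = 1024 × 8 = 8192 bits.
Transmission delays (L/R per hop): 12.7601, 6.82667, 3.10303, 0.744727 μs; sum = 23.4345 μs.
Propagation delays (d/s per hop): 0.695652, 8780.49, 14500, 28292.7 μs; sum = 51573.9 μs.
End-to-end = 51600 μs.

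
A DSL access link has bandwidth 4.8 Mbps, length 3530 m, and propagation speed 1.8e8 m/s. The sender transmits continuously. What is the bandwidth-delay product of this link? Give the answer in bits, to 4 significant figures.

94.13 bits

Propagation delay = 3530 / 180000000 = 1.96111e-05 s.
BDP = R × t_prop = 4800000 × 1.96111e-05 = 94.1333 bits.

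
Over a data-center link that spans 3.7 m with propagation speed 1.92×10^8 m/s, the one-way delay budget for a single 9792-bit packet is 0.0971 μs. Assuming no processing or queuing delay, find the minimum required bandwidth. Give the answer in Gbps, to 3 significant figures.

Propagation delay = 3.7 / 192000000 = 0.0192708 μs.
Transmission budget = 0.0971 − 0.0192708 = 0.0778292 μs.
R ≥ L / t_tx = 9792 bits / 7.78292e-08 s = 126 Gbps.

126 Gbps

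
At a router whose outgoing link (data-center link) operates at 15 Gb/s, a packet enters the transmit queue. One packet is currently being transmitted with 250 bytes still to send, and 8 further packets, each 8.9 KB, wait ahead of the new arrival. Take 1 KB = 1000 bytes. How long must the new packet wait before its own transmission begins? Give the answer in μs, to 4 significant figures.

Each queued packet: L/R = 71200/15000000000 = 4.74667 μs.
8 queued → 37.9733 μs.
Plus remaining 2000 bits of current packet: 0.133333 μs.
Queuing delay = 38.11 μs.

38.11 μs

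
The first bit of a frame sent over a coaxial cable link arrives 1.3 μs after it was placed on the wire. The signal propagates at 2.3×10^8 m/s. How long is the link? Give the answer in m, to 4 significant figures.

299.0 m

d = s × t_prop = 2.3e+08 × 1.3e-06 = 299.0 m.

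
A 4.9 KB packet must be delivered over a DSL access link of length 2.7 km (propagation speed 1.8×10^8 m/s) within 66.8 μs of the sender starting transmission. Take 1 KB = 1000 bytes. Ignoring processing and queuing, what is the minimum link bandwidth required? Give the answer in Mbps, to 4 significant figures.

L = 39200 bits.
Propagation delay = 2700 / 180000000 = 15 μs.
Transmission budget = 66.8 − 15 = 51.8 μs.
R ≥ L / t_tx = 39200 bits / 5.18e-05 s = 756.8 Mbps.

756.8 Mbps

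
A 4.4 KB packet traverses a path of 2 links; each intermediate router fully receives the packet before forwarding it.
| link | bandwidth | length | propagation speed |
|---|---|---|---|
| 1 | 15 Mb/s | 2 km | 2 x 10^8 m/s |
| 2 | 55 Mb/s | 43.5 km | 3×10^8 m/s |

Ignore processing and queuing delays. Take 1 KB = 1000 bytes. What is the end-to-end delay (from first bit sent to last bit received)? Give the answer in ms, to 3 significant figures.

3.14 ms

L = 35200 bits.
Transmission delays (L/R per hop): 2.34667, 0.64 ms; sum = 2.98667 ms.
Propagation delays (d/s per hop): 0.01, 0.145 ms; sum = 0.155 ms.
End-to-end = 3.14 ms.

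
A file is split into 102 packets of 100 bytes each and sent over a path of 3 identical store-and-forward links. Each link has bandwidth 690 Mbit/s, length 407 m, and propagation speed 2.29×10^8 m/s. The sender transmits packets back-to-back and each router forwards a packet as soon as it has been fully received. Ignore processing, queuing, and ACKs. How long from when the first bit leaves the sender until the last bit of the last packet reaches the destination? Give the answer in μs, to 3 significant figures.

126 μs

Per-hop transmission t_tx = L/R = 800/690000000 = 1.15942 μs.
Per-hop propagation t_prop = 407/229000000 = 1.77729 μs.
Pipeline fill: first packet needs 3·t_tx to clear all hops; remaining 101 packets each add one t_tx.
Total = (3+102-1)·t_tx + 3·t_prop = 104·1.15942 + 3·1.77729 = 126 μs.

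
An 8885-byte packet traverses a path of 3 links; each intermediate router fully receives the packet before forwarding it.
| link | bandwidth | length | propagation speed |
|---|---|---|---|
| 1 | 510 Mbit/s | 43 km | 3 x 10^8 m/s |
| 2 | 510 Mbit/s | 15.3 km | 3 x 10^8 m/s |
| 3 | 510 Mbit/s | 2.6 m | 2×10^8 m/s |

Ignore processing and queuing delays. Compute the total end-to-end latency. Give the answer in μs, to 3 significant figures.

L = 8885 × 8 = 71080 bits.
Transmission delay per hop = L/R = 71080/510000000 = 139.373 μs; 3 hops → 418.118 μs.
Propagation delays (d/s per hop): 143.333, 51, 0.013 μs; sum = 194.346 μs.
End-to-end = 612 μs.

612 μs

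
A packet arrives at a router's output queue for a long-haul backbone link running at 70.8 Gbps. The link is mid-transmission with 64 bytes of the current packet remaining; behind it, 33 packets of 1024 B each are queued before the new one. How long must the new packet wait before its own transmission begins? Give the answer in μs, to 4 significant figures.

Each queued packet: L/R = 8192/70800000000 = 0.115706 μs.
33 queued → 3.81831 μs.
Plus remaining 512 bits of current packet: 0.00723164 μs.
Queuing delay = 3.826 μs.

3.826 μs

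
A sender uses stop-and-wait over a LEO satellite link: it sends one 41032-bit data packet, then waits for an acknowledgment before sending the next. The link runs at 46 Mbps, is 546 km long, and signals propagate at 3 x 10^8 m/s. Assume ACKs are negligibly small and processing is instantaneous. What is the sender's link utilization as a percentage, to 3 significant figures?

t_tx = L/R = 41032/46000000 = 0.000892 s.
t_prop = 546000/300000000 = 0.00182 s; RTT = 0.00364 s.
Cycle = t_tx + RTT = 0.004532 s.
Utilization = t_tx / cycle = 0.000892/0.004532 = 19.7 %.

19.7 %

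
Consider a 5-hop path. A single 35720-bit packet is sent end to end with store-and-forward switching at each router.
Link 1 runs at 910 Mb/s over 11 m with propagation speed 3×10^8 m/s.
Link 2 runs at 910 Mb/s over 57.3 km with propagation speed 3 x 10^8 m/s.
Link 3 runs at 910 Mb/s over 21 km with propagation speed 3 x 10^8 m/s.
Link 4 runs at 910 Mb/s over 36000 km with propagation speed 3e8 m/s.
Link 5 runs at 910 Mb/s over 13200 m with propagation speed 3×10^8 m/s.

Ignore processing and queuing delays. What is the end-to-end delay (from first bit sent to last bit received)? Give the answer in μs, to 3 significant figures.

Transmission delay per hop = L/R = 35720/910000000 = 39.2527 μs; 5 hops → 196.264 μs.
Propagation delays (d/s per hop): 0.0366667, 191, 70, 120000, 44 μs; sum = 120305 μs.
End-to-end = 121000 μs.

121000 μs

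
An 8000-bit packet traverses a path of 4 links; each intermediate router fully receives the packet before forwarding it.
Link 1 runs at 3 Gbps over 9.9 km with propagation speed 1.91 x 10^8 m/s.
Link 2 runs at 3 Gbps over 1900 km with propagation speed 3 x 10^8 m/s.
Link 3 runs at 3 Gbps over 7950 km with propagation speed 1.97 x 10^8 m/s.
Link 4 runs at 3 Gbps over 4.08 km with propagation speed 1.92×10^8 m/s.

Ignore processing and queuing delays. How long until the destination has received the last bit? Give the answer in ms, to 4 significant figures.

Transmission delay per hop = L/R = 8000/3000000000 = 0.00266667 ms; 4 hops → 0.0106667 ms.
Propagation delays (d/s per hop): 0.0518325, 6.33333, 40.3553, 0.02125 ms; sum = 46.7617 ms.
End-to-end = 46.77 ms.

46.77 ms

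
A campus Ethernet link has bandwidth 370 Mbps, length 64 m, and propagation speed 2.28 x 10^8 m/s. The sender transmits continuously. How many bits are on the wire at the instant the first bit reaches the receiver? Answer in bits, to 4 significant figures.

Propagation delay = 64 / 2.28e+08 = 2.80702e-07 s.
BDP = R × t_prop = 370000000 × 2.80702e-07 = 103.86 bits.

103.9 bits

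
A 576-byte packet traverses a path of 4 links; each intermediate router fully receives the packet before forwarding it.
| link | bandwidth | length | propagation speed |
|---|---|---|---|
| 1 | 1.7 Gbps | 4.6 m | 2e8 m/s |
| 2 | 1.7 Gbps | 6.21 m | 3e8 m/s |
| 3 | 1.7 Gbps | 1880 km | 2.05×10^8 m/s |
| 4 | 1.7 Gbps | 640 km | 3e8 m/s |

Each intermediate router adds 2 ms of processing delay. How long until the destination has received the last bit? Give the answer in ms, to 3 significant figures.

17.3 ms

L = 576 × 8 = 4608 bits.
Transmission delay per hop = L/R = 4608/1700000000 = 0.00271059 ms; 4 hops → 0.0108424 ms.
Propagation delays (d/s per hop): 2.3e-05, 2.07e-05, 9.17073, 2.13333 ms; sum = 11.3041 ms.
Processing at 3 router(s): 3 × 2 ms = 6 ms.
End-to-end = 17.3 ms.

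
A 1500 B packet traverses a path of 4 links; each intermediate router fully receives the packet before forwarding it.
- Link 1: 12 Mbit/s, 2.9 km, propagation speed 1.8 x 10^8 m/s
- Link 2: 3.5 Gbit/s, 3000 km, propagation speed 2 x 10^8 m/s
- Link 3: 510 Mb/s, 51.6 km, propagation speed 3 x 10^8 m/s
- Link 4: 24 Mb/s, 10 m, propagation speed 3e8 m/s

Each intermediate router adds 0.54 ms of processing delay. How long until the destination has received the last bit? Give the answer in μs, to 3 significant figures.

18300 μs

L = 1500 × 8 = 12000 bits.
Transmission delays (L/R per hop): 1000, 3.42857, 23.5294, 500 μs; sum = 1526.96 μs.
Propagation delays (d/s per hop): 16.1111, 15000, 172, 0.0333333 μs; sum = 15188.1 μs.
Processing at 3 router(s): 3 × 0.54 ms = 1620 μs.
End-to-end = 18300 μs.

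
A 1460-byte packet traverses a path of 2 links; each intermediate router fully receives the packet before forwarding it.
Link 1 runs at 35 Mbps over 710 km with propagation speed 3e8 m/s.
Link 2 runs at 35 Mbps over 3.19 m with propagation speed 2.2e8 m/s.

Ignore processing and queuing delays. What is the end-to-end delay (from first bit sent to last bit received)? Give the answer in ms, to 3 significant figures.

L = 1460 × 8 = 11680 bits.
Transmission delay per hop = L/R = 11680/35000000 = 0.333714 ms; 2 hops → 0.667429 ms.
Propagation delays (d/s per hop): 2.36667, 1.45e-05 ms; sum = 2.36668 ms.
End-to-end = 3.03 ms.

3.03 ms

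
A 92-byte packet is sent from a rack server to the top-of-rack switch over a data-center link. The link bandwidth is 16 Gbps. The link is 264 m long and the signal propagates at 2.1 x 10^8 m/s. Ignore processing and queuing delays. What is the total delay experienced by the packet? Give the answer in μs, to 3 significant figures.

L = 92 × 8 = 736 bits.
Transmission delay = L/R = 736 / 16000000000 = 0.046 μs.
Propagation delay = d/s = 264 m / 210000000 m/s = 1.25714 μs.
Total = 1.30 μs.

1.30 μs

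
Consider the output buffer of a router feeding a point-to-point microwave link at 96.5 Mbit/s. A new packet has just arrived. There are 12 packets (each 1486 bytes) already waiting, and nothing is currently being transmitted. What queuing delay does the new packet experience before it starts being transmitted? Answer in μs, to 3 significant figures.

Each queued packet: L/R = 11888/96500000 = 123.192 μs.
12 queued → 1478.3 μs.
Queuing delay = 1480 μs.

1480 μs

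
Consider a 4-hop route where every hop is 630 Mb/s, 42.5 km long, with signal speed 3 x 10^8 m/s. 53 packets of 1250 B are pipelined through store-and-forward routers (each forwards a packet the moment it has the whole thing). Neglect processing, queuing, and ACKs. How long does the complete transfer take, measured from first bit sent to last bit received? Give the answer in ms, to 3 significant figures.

1.46 ms

Per-hop transmission t_tx = L/R = 10000/630000000 = 0.015873 ms.
Per-hop propagation t_prop = 42500/300000000 = 0.141667 ms.
Pipeline fill: first packet needs 4·t_tx to clear all hops; remaining 52 packets each add one t_tx.
Total = (4+53-1)·t_tx + 4·t_prop = 56·0.015873 + 4·0.141667 = 1.46 ms.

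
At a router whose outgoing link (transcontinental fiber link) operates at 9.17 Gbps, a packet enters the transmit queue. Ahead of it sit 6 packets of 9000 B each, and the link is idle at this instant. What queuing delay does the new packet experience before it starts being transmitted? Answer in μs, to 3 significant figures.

Each queued packet: L/R = 72000/9170000000 = 7.85169 μs.
6 queued → 47.1101 μs.
Queuing delay = 47.1 μs.

47.1 μs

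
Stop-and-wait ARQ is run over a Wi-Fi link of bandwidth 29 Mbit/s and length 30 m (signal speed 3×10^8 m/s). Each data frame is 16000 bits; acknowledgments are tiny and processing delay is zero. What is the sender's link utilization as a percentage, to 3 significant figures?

t_tx = L/R = 16000/29000000 = 0.000551724 s.
t_prop = 30/300000000 = 1e-07 s; RTT = 2e-07 s.
Cycle = t_tx + RTT = 0.000551924 s.
Utilization = t_tx / cycle = 0.000551724/0.000551924 = 100 %.

100 %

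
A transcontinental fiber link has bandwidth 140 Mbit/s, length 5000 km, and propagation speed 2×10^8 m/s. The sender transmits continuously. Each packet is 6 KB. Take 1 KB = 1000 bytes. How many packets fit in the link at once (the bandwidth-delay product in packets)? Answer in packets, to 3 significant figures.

Propagation delay = 5000000 / 200000000 = 0.025 s.
BDP = R × t_prop = 140000000 × 0.025 = 3500000 bits.
In packets of 48000 bits: 72.9 packets.

72.9 packets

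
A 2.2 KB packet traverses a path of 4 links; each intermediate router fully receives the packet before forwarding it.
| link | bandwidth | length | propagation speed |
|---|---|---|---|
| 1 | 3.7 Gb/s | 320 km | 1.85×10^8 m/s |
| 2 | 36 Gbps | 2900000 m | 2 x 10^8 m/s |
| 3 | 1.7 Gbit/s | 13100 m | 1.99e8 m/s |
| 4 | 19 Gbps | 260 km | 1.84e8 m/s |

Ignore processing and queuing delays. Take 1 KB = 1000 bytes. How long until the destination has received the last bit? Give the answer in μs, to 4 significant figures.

17730 μs

L = 17600 bits.
Transmission delays (L/R per hop): 4.75676, 0.488889, 10.3529, 0.926316 μs; sum = 16.5249 μs.
Propagation delays (d/s per hop): 1729.73, 14500, 65.8291, 1413.04 μs; sum = 17708.6 μs.
End-to-end = 17730 μs.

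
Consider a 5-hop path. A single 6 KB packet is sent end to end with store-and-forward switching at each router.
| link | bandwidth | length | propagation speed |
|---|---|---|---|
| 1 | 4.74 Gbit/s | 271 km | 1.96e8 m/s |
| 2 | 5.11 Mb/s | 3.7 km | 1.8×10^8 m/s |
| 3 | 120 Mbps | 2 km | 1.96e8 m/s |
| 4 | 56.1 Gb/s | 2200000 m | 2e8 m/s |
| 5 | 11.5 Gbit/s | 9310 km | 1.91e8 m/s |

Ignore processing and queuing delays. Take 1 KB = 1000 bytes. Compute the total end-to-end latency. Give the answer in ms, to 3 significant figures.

71.0 ms

L = 48000 bits.
Transmission delays (L/R per hop): 0.0101266, 9.39335, 0.4, 0.000855615, 0.00417391 ms; sum = 9.8085 ms.
Propagation delays (d/s per hop): 1.38265, 0.0205556, 0.0102041, 11, 48.7435 ms; sum = 61.1569 ms.
End-to-end = 71.0 ms.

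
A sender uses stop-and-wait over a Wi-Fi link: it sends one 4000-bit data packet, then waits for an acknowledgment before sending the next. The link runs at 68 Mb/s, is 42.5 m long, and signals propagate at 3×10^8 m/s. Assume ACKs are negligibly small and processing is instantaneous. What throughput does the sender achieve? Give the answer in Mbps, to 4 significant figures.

t_tx = L/R = 4000/68000000 = 5.88235e-05 s.
t_prop = 42.5/300000000 = 1.41667e-07 s; RTT = 2.83333e-07 s.
Cycle = t_tx + RTT = 5.91069e-05 s.
Throughput = L / cycle = 4000 / 5.91069e-05 = 67.67 Mbps.

67.67 Mbps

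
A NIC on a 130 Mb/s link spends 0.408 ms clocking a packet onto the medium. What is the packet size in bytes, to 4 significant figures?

L = R × t_tx = 130000000 b/s × 0.000408 s = 53040 bits.
In bytes: 53040 / 8 = 6630 bytes.

6630 bytes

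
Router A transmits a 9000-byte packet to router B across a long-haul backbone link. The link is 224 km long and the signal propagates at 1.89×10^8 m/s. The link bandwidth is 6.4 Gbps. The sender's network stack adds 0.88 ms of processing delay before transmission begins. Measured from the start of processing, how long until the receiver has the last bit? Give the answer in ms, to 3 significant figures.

2.08 ms

L = 9000 × 8 = 72000 bits.
Transmission delay = L/R = 72000 / 6400000000 = 0.01125 ms.
Propagation delay = d/s = 224000 m / 189000000 m/s = 1.18519 ms.
Plus processing delay 0.88 ms = 0.88 ms.
Total = 2.08 ms.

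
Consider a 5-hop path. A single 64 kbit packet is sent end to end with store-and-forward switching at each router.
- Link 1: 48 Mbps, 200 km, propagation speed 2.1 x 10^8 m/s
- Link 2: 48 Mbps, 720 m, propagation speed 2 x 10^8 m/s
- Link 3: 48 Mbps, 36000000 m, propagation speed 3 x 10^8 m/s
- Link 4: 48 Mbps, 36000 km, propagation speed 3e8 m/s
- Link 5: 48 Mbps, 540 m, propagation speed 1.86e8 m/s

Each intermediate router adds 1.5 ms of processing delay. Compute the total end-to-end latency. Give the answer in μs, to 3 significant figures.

254000 μs

L = 64000 bits.
Transmission delay per hop = L/R = 64000/48000000 = 1333.33 μs; 5 hops → 6666.67 μs.
Propagation delays (d/s per hop): 952.381, 3.6, 120000, 120000, 2.90323 μs; sum = 240959 μs.
Processing at 4 router(s): 4 × 1.5 ms = 6000 μs.
End-to-end = 254000 μs.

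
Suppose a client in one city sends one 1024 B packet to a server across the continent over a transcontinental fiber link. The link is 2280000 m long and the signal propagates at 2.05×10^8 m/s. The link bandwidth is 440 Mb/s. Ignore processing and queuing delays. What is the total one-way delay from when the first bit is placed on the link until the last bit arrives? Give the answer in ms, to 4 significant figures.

L = 1024 × 8 = 8192 bits.
Transmission delay = L/R = 8192 / 440000000 = 0.0186182 ms.
Propagation delay = d/s = 2280000 m / 2.05e+08 m/s = 11.122 ms.
Total = 11.14 ms.

11.14 ms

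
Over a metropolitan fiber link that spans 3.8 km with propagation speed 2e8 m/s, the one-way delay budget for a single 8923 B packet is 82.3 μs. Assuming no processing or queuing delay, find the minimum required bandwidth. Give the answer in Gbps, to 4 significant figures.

1.128 Gbps

L = 71384 bits.
Propagation delay = 3800 / 200000000 = 19 μs.
Transmission budget = 82.3 − 19 = 63.3 μs.
R ≥ L / t_tx = 71384 bits / 6.33e-05 s = 1.128 Gbps.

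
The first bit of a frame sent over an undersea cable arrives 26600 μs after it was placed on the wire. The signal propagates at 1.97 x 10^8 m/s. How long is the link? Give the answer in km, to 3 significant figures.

d = s × t_prop = 197000000 × 0.0266 = 5240 km.

5240 km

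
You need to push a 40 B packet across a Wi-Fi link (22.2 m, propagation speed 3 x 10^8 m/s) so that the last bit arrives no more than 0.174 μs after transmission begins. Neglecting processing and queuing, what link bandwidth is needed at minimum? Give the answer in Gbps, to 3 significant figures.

3.20 Gbps

L = 320 bits.
Propagation delay = 22.2 / 300000000 = 0.074 μs.
Transmission budget = 0.174 − 0.074 = 0.1 μs.
R ≥ L / t_tx = 320 bits / 1e-07 s = 3.20 Gbps.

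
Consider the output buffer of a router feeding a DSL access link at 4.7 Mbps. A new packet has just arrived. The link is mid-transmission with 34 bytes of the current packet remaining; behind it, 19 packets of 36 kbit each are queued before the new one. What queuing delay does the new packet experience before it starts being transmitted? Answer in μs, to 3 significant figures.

Each queued packet: L/R = 36000/4700000 = 7659.57 μs.
19 queued → 145532 μs.
Plus remaining 272 bits of current packet: 57.8723 μs.
Queuing delay = 146000 μs.

146000 μs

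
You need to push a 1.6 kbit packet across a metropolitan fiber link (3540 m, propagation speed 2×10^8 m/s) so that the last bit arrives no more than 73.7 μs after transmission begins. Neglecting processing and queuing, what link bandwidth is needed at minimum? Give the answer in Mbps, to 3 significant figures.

Propagation delay = 3540 / 200000000 = 17.7 μs.
Transmission budget = 73.7 − 17.7 = 56 μs.
R ≥ L / t_tx = 1600 bits / 5.6e-05 s = 28.6 Mbps.

28.6 Mbps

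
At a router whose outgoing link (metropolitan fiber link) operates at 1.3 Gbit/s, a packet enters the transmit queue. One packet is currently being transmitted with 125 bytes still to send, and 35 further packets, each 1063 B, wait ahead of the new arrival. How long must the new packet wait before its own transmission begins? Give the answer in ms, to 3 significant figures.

0.230 ms

Each queued packet: L/R = 8504/1300000000 = 0.00654154 ms.
35 queued → 0.228954 ms.
Plus remaining 1000 bits of current packet: 0.000769231 ms.
Queuing delay = 0.230 ms.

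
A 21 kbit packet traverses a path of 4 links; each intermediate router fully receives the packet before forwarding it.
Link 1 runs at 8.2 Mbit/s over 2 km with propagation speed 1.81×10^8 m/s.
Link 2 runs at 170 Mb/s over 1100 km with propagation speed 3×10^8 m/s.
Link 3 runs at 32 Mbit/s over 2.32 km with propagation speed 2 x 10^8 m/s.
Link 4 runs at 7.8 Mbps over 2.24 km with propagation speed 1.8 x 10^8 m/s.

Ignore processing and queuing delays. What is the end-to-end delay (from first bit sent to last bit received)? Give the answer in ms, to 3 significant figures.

L = 21000 bits.
Transmission delays (L/R per hop): 2.56098, 0.123529, 0.65625, 2.69231 ms; sum = 6.03306 ms.
Propagation delays (d/s per hop): 0.0110497, 3.66667, 0.0116, 0.0124444 ms; sum = 3.70176 ms.
End-to-end = 9.73 ms.

9.73 ms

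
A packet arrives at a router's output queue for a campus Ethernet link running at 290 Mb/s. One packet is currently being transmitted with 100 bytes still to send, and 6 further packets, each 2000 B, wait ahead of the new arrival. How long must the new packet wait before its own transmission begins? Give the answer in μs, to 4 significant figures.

Each queued packet: L/R = 16000/290000000 = 55.1724 μs.
6 queued → 331.034 μs.
Plus remaining 800 bits of current packet: 2.75862 μs.
Queuing delay = 333.8 μs.

333.8 μs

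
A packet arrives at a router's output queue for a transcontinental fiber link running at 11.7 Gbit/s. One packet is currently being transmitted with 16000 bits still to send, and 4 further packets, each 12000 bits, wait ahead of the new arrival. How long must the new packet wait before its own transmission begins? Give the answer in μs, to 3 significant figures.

Each queued packet: L/R = 12000/11700000000 = 1.02564 μs.
4 queued → 4.10256 μs.
Plus remaining 16000 bits of current packet: 1.36752 μs.
Queuing delay = 5.47 μs.

5.47 μs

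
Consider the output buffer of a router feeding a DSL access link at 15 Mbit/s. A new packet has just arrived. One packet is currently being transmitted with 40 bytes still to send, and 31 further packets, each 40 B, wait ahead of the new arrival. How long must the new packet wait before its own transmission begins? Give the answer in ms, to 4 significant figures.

0.6827 ms

Each queued packet: L/R = 320/15000000 = 0.0213333 ms.
31 queued → 0.661333 ms.
Plus remaining 320 bits of current packet: 0.0213333 ms.
Queuing delay = 0.6827 ms.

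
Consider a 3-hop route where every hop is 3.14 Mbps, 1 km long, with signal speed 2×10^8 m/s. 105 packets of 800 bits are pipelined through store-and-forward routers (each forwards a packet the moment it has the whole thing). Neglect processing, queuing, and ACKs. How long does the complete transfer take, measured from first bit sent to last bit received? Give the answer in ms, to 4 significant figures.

Per-hop transmission t_tx = L/R = 800/3140000 = 0.254777 ms.
Per-hop propagation t_prop = 1000/200000000 = 0.005 ms.
Pipeline fill: first packet needs 3·t_tx to clear all hops; remaining 104 packets each add one t_tx.
Total = (3+105-1)·t_tx + 3·t_prop = 107·0.254777 + 3·0.005 = 27.28 ms.

27.28 ms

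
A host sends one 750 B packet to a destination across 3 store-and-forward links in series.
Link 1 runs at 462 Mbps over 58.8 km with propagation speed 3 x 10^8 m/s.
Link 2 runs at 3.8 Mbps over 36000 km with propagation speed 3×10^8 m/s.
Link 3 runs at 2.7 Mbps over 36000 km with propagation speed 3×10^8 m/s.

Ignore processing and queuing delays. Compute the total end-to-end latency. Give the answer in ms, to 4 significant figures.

244.0 ms

L = 750 × 8 = 6000 bits.
Transmission delays (L/R per hop): 0.012987, 1.57895, 2.22222 ms; sum = 3.81416 ms.
Propagation delays (d/s per hop): 0.196, 120, 120 ms; sum = 240.196 ms.
End-to-end = 244.0 ms.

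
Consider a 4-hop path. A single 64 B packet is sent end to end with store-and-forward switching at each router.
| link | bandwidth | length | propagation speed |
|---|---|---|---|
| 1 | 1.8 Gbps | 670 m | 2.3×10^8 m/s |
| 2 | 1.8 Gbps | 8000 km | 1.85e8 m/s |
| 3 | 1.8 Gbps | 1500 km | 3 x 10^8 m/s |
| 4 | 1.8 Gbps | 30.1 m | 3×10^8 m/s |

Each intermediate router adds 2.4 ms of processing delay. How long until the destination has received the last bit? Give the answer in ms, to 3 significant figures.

55.4 ms

L = 64 × 8 = 512 bits.
Transmission delay per hop = L/R = 512/1800000000 = 0.000284444 ms; 4 hops → 0.00113778 ms.
Propagation delays (d/s per hop): 0.00291304, 43.2432, 5, 0.000100333 ms; sum = 48.2463 ms.
Processing at 3 router(s): 3 × 2.4 ms = 7.2 ms.
End-to-end = 55.4 ms.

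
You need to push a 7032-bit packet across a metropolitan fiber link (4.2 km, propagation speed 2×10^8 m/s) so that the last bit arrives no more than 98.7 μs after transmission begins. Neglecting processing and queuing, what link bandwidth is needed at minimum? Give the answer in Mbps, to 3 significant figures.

90.5 Mbps

Propagation delay = 4200 / 200000000 = 21 μs.
Transmission budget = 98.7 − 21 = 77.7 μs.
R ≥ L / t_tx = 7032 bits / 7.77e-05 s = 90.5 Mbps.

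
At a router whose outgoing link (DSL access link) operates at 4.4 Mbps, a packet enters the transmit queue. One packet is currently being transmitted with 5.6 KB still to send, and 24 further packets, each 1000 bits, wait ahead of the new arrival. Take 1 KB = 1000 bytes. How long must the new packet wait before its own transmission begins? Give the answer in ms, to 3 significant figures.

15.6 ms

Each queued packet: L/R = 1000/4400000 = 0.227273 ms.
24 queued → 5.45455 ms.
Plus remaining 44800 bits of current packet: 10.1818 ms.
Queuing delay = 15.6 ms.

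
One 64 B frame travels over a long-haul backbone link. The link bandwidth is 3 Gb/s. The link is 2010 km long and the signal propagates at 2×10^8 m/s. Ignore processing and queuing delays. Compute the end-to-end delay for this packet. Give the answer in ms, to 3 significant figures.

L = 64 × 8 = 512 bits.
Transmission delay = L/R = 512 / 3000000000 = 0.000170667 ms.
Propagation delay = d/s = 2010000 m / 200000000 m/s = 10.05 ms.
Total = 10.1 ms.

10.1 ms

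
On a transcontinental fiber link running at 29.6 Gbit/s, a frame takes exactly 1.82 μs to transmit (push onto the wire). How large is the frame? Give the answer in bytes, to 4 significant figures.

6734 bytes

L = R × t_tx = 29600000000 b/s × 1.82e-06 s = 53872 bits.
In bytes: 53872 / 8 = 6734 bytes.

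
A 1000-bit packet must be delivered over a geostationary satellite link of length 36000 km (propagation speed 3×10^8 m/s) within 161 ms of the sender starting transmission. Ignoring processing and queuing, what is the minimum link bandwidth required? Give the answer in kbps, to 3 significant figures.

24.4 kbps

Propagation delay = 36000000 / 300000000 = 120 ms.
Transmission budget = 161 − 120 = 41 ms.
R ≥ L / t_tx = 1000 bits / 0.041 s = 24.4 kbps.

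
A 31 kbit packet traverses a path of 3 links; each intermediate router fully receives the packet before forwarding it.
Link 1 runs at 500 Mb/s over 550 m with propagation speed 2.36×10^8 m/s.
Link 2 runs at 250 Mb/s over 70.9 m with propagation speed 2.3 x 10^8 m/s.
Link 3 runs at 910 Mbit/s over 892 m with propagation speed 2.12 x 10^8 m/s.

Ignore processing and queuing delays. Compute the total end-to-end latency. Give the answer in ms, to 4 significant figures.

0.2269 ms

L = 31000 bits.
Transmission delays (L/R per hop): 0.062, 0.124, 0.0340659 ms; sum = 0.220066 ms.
Propagation delays (d/s per hop): 0.00233051, 0.000308261, 0.00420755 ms; sum = 0.00684632 ms.
End-to-end = 0.2269 ms.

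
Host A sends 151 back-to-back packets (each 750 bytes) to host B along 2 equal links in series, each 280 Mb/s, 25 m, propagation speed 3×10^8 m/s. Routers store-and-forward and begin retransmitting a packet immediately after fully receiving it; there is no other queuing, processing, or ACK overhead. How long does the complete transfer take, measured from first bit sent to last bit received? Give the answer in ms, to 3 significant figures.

3.26 ms

Per-hop transmission t_tx = L/R = 6000/280000000 = 0.0214286 ms.
Per-hop propagation t_prop = 25/300000000 = 8.33333e-05 ms.
Pipeline fill: first packet needs 2·t_tx to clear all hops; remaining 150 packets each add one t_tx.
Total = (2+151-1)·t_tx + 2·t_prop = 152·0.0214286 + 2·8.33333e-05 = 3.26 ms.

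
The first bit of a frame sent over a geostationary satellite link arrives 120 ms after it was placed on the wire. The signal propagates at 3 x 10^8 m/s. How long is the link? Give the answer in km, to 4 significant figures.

d = s × t_prop = 300000000 × 0.12 = 36000 km.

36000 km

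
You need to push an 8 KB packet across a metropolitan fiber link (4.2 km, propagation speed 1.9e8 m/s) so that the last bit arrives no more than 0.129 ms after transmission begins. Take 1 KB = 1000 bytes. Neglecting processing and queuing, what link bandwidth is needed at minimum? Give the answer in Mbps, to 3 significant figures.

599 Mbps

L = 64000 bits.
Propagation delay = 4200 / 190000000 = 0.0221053 ms.
Transmission budget = 0.129 − 0.0221053 = 0.106895 ms.
R ≥ L / t_tx = 64000 bits / 0.000106895 s = 599 Mbps.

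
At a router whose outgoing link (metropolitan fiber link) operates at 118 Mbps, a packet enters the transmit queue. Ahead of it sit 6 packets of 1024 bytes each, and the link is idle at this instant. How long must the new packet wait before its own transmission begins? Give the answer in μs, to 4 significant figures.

Each queued packet: L/R = 8192/118000000 = 69.4237 μs.
6 queued → 416.542 μs.
Queuing delay = 416.5 μs.

416.5 μs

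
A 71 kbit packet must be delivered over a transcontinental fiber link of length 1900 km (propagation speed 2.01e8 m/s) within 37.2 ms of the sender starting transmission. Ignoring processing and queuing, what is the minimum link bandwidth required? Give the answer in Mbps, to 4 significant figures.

2.559 Mbps

Propagation delay = 1900000 / 2.01e+08 = 9.45274 ms.
Transmission budget = 37.2 − 9.45274 = 27.7473 ms.
R ≥ L / t_tx = 71000 bits / 0.0277473 s = 2.559 Mbps.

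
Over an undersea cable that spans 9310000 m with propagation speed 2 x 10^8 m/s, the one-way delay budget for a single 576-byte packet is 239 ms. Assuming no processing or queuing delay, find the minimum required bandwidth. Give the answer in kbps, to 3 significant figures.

L = 4608 bits.
Propagation delay = 9310000 / 200000000 = 46.55 ms.
Transmission budget = 239 − 46.55 = 192.45 ms.
R ≥ L / t_tx = 4608 bits / 0.19245 s = 23.9 kbps.

23.9 kbps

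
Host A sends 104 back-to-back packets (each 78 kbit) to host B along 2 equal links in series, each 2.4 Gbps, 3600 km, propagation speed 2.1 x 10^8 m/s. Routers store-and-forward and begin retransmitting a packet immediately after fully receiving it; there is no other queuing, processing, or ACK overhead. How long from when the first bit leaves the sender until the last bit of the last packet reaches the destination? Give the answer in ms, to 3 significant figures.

Per-hop transmission t_tx = L/R = 78000/2400000000 = 0.0325 ms.
Per-hop propagation t_prop = 3600000/210000000 = 17.1429 ms.
Pipeline fill: first packet needs 2·t_tx to clear all hops; remaining 103 packets each add one t_tx.
Total = (2+104-1)·t_tx + 2·t_prop = 105·0.0325 + 2·17.1429 = 37.7 ms.

37.7 ms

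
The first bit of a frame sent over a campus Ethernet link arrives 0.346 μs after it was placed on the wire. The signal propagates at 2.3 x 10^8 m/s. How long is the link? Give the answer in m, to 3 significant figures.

79.6 m

d = s × t_prop = 2.3e+08 × 3.46e-07 = 79.6 m.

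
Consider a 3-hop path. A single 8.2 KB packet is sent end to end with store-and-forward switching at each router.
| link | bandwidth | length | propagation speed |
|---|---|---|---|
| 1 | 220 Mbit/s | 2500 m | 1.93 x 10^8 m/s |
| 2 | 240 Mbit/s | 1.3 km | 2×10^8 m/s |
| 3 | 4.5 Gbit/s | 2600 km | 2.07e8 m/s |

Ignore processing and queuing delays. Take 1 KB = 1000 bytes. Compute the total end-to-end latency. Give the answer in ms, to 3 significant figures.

13.2 ms

L = 65600 bits.
Transmission delays (L/R per hop): 0.298182, 0.273333, 0.0145778 ms; sum = 0.586093 ms.
Propagation delays (d/s per hop): 0.0129534, 0.0065, 12.5604 ms; sum = 12.5798 ms.
End-to-end = 13.2 ms.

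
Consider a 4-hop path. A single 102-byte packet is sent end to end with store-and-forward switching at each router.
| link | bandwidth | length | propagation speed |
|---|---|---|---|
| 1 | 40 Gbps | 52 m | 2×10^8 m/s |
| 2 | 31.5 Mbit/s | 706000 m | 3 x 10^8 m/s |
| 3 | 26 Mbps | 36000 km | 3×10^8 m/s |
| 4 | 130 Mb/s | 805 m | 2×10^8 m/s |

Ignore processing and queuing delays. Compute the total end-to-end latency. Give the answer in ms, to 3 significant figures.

122 ms

L = 102 × 8 = 816 bits.
Transmission delays (L/R per hop): 2.04e-05, 0.0259048, 0.0313846, 0.00627692 ms; sum = 0.0635867 ms.
Propagation delays (d/s per hop): 0.00026, 2.35333, 120, 0.004025 ms; sum = 122.358 ms.
End-to-end = 122 ms.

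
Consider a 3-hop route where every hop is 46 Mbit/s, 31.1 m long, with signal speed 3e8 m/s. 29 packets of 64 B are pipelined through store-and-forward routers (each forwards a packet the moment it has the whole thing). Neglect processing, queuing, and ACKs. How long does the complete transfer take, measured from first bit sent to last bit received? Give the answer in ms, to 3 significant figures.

Per-hop transmission t_tx = L/R = 512/46000000 = 0.0111304 ms.
Per-hop propagation t_prop = 31.1/300000000 = 0.000103667 ms.
Pipeline fill: first packet needs 3·t_tx to clear all hops; remaining 28 packets each add one t_tx.
Total = (3+29-1)·t_tx + 3·t_prop = 31·0.0111304 + 3·0.000103667 = 0.345 ms.

0.345 ms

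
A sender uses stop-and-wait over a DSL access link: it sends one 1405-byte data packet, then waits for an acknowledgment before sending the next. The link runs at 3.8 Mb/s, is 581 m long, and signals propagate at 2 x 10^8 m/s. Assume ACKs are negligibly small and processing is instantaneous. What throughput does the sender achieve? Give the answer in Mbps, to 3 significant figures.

3.79 Mbps

t_tx = L/R = 11240/3800000 = 0.00295789 s.
t_prop = 581/200000000 = 2.905e-06 s; RTT = 5.81e-06 s.
Cycle = t_tx + RTT = 0.0029637 s.
Throughput = L / cycle = 11240 / 0.0029637 = 3.79 Mbps.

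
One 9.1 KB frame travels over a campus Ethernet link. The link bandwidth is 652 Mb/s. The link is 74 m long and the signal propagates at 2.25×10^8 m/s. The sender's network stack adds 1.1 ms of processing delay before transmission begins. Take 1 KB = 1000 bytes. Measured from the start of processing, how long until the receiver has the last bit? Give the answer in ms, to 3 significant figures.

1.21 ms

L = 72800 bits.
Transmission delay = L/R = 72800 / 652000000 = 0.111656 ms.
Propagation delay = d/s = 74 m / 225000000 m/s = 0.000328889 ms.
Plus processing delay 1.1 ms = 1.1 ms.
Total = 1.21 ms.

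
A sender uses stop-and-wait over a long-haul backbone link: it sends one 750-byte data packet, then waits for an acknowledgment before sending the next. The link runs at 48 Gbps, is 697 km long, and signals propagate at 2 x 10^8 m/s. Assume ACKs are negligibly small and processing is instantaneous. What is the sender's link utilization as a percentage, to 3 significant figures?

t_tx = L/R = 6000/48000000000 = 1.25e-07 s.
t_prop = 697000/200000000 = 0.003485 s; RTT = 0.00697 s.
Cycle = t_tx + RTT = 0.00697013 s.
Utilization = t_tx / cycle = 1.25e-07/0.00697013 = 0.00179 %.

0.00179 %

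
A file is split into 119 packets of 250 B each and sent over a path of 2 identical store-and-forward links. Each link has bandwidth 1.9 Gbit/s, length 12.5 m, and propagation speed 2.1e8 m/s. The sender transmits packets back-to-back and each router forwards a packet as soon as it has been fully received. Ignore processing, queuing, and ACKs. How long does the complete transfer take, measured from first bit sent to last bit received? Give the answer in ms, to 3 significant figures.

0.126 ms

Per-hop transmission t_tx = L/R = 2000/1900000000 = 0.00105263 ms.
Per-hop propagation t_prop = 12.5/210000000 = 5.95238e-05 ms.
Pipeline fill: first packet needs 2·t_tx to clear all hops; remaining 118 packets each add one t_tx.
Total = (2+119-1)·t_tx + 2·t_prop = 120·0.00105263 + 2·5.95238e-05 = 0.126 ms.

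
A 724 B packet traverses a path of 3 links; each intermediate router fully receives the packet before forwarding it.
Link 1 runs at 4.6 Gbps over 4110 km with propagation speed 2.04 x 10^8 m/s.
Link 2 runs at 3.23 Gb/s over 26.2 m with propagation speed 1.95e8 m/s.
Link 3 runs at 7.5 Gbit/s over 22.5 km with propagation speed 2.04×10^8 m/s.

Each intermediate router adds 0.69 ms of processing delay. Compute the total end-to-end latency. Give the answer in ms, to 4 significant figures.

L = 724 × 8 = 5792 bits.
Transmission delays (L/R per hop): 0.00125913, 0.00179319, 0.000772267 ms; sum = 0.00382459 ms.
Propagation delays (d/s per hop): 20.1471, 0.000134359, 0.110294 ms; sum = 20.2575 ms.
Processing at 2 router(s): 2 × 0.69 ms = 1.38 ms.
End-to-end = 21.64 ms.

21.64 ms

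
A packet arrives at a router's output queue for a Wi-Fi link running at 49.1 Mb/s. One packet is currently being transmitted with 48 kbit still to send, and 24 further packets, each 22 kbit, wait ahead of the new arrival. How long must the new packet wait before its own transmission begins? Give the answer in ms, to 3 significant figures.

Each queued packet: L/R = 22000/49100000 = 0.448065 ms.
24 queued → 10.7536 ms.
Plus remaining 48000 bits of current packet: 0.977597 ms.
Queuing delay = 11.7 ms.

11.7 ms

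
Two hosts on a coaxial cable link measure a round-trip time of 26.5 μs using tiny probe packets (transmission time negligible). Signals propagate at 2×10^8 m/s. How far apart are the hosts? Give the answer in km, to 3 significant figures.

2.65 km

One-way propagation = RTT/2 = 13.25 μs.
d = s × t = 200000000 × 1.325e-05 = 2.65 km.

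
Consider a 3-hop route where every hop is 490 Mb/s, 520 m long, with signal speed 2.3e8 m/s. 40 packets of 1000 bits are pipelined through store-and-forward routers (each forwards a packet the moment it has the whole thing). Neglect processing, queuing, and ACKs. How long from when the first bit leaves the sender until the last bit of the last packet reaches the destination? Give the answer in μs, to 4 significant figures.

92.50 μs

Per-hop transmission t_tx = L/R = 1000/490000000 = 2.04082 μs.
Per-hop propagation t_prop = 520/2.3e+08 = 2.26087 μs.
Pipeline fill: first packet needs 3·t_tx to clear all hops; remaining 39 packets each add one t_tx.
Total = (3+40-1)·t_tx + 3·t_prop = 42·2.04082 + 3·2.26087 = 92.50 μs.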